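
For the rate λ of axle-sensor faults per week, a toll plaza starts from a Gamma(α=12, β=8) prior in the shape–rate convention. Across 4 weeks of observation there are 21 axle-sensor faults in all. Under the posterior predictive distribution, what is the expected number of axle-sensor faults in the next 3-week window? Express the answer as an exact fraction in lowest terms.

33/4

Total count 21 over total exposure 4 weeks.
Conjugate update: add total count to the shape and total exposure to the rate, giving Gamma(33, 12).
Predictive mean over a 3-week window = T·E[λ|data] = 3·33/12 = 33/4.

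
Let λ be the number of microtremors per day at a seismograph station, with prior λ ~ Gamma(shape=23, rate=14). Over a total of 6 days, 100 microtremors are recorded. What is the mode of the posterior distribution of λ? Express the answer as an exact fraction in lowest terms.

61/10

Total count 100 over total exposure 6 days.
Conjugate update: add total count to the shape and total exposure to the rate, giving Gamma(123, 20).
Posterior mode = (α'−1)/β' = 122/20 = 61/10.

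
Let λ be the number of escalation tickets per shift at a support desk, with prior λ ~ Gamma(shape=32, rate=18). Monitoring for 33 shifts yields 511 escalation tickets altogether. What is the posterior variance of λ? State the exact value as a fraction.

Total count 511 over total exposure 33 shifts.
Conjugate update: add total count to the shape and total exposure to the rate, giving Gamma(543, 51).
Posterior variance = α'/β'² = 543/2601 = 181/867.

181/867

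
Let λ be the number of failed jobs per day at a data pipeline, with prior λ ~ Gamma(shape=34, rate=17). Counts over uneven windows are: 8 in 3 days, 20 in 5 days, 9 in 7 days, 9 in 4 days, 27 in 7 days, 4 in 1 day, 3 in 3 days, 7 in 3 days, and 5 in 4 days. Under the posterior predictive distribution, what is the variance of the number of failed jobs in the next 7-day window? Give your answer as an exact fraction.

2989/162

Total count: 8 + 20 + 9 + 9 + 27 + 4 + 3 + 7 + 5 = 92.
Total exposure: 3 + 5 + 7 + 4 + 7 + 1 + 3 + 3 + 4 = 37 days.
The Gamma prior is conjugate for the Poisson rate, so λ | data ~ Gamma(34+92, 17+37) = Gamma(126, 54).
The posterior predictive for a window of length T is Negative Binomial with variance T·α'·(β'+T)/β'² = 7·126·61/2916 = 2989/162.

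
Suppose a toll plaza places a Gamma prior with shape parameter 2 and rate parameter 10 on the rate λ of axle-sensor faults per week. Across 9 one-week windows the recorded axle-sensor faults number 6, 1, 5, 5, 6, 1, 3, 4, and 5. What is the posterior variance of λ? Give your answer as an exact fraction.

2/19

Total count: 6 + 1 + 5 + 5 + 6 + 1 + 3 + 4 + 5 = 36.
Total exposure: 9 weeks.
Conjugate update: add total count to the shape and total exposure to the rate, giving Gamma(38, 19).
Posterior variance = α'/β'² = 38/361 = 2/19.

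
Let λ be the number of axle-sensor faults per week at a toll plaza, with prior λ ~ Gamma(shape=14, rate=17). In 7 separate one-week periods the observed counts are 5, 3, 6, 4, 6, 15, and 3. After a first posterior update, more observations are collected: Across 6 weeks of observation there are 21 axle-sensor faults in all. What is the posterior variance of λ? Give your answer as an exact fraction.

77/900

Total count: 5 + 3 + 6 + 4 + 6 + 15 + 3 = 42.
Total exposure: 7 weeks.
After the first batch: Gamma(14 + 42, 17 + 7) = Gamma(56, 24).
Total count 21 over total exposure 6 weeks.
After the second batch: Gamma(56 + 21, 24 + 6) = Gamma(77, 30).
Posterior variance = α'/β'² = 77/900.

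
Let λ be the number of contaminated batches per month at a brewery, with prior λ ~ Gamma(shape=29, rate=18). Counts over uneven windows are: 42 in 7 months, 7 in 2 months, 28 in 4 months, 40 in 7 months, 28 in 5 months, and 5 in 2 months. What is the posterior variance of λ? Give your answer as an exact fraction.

Total count: 42 + 7 + 28 + 40 + 28 + 5 = 150.
Total exposure: 7 + 2 + 4 + 7 + 5 + 2 = 27 months.
Gamma(α, β) with Poisson data over total exposure Σt gives posterior Gamma(α+Σx, β+Σt) = Gamma(179, 45).
Posterior variance = α'/β'² = 179/2025.

179/2025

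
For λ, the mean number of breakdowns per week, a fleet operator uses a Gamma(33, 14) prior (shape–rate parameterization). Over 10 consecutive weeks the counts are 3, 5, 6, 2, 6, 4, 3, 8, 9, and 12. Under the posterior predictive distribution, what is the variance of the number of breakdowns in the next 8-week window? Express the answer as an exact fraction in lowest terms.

Total count: 3 + 5 + 6 + 2 + 6 + 4 + 3 + 8 + 9 + 12 = 58.
Total exposure: 10 weeks.
Posterior: α' = 33 + 58 = 91, β' = 14 + 10 = 24.
The posterior predictive for a window of length T is Negative Binomial with variance T·α'·(β'+T)/β'² = 8·91·32/576 = 364/9.

364/9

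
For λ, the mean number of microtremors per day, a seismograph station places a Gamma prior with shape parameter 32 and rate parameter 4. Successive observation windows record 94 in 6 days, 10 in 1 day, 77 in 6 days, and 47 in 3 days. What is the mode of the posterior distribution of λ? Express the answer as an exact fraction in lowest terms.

259/20

Total count: 94 + 10 + 77 + 47 = 228.
Total exposure: 6 + 1 + 6 + 3 = 16 days.
The Gamma prior is conjugate for the Poisson rate, so λ | data ~ Gamma(32+228, 4+16) = Gamma(260, 20).
Posterior mode = (α'−1)/β' = 259/20.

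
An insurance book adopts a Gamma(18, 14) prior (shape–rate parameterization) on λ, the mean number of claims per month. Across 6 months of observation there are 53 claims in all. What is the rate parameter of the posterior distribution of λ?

20

Total count 53 over total exposure 6 months.
The Gamma prior is conjugate for the Poisson rate, so λ | data ~ Gamma(18+53, 14+6) = Gamma(71, 20).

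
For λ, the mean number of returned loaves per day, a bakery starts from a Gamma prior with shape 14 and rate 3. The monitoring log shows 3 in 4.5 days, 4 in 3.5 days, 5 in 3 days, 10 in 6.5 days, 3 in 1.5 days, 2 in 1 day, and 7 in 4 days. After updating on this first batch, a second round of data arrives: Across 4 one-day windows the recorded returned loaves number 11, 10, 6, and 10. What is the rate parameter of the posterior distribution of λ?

31

Total count: 3 + 4 + 5 + 10 + 3 + 2 + 7 = 34.
Total exposure: 4.5 + 3.5 + 3 + 6.5 + 1.5 + 1 + 4 = 24 days.
After the first batch: Gamma(14 + 34, 3 + 24) = Gamma(48, 27).
Total count: 11 + 10 + 6 + 10 = 37.
Total exposure: 4 days.
After the second batch: Gamma(48 + 37, 27 + 4) = Gamma(85, 31).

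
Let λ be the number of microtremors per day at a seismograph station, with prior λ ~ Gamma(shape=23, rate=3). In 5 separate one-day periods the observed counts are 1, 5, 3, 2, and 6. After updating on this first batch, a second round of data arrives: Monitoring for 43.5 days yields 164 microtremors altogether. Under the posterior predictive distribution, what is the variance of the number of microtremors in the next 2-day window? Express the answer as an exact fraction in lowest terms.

Total count: 1 + 5 + 3 + 2 + 6 = 17.
Total exposure: 5 days.
After the first batch: Gamma(23 + 17, 3 + 5) = Gamma(40, 8).
Total count 164 over total exposure 43.5 days.
After the second batch: Gamma(40 + 164, 8 + 43.5) = Gamma(204, 103/2).
The posterior predictive for a window of length T is Negative Binomial with variance T·α'·(β'+T)/β'² = 2·204·(107/2)/(10609/4) = 87312/10609.

87312/10609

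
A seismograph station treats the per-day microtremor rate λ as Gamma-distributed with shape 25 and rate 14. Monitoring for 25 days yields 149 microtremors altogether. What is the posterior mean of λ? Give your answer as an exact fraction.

Total count 149 over total exposure 25 days.
By Gamma–Poisson conjugacy, the posterior is Gamma(α + Σx, β + Σt) = Gamma(25 + 149, 14 + 25) = Gamma(174, 39).
Posterior mean = α'/β' = 174/39 = 58/13.

58/13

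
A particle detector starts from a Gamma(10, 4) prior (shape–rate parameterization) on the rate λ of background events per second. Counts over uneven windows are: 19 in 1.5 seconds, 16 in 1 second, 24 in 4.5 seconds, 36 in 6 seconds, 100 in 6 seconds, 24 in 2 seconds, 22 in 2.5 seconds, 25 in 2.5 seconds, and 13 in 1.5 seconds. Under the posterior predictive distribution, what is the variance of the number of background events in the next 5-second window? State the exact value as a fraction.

210970/3969

Total count: 19 + 16 + 24 + 36 + 100 + 24 + 22 + 25 + 13 = 279.
Total exposure: 1.5 + 1 + 4.5 + 6 + 6 + 2 + 2.5 + 2.5 + 1.5 = 27.5 seconds.
Posterior: α' = 10 + 279 = 289, β' = 4 + 27.5 = 63/2.
The posterior predictive for a window of length T is Negative Binomial with variance T·α'·(β'+T)/β'² = 5·289·(73/2)/(3969/4) = 210970/3969.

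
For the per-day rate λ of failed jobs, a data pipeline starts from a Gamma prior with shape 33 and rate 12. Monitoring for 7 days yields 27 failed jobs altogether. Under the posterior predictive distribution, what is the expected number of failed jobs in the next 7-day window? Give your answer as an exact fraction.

420/19

Total count 27 over total exposure 7 days.
The Gamma prior is conjugate for the Poisson rate, so λ | data ~ Gamma(33+27, 12+7) = Gamma(60, 19).
Predictive mean over a 7-day window = T·E[λ|data] = 7·60/19 = 420/19.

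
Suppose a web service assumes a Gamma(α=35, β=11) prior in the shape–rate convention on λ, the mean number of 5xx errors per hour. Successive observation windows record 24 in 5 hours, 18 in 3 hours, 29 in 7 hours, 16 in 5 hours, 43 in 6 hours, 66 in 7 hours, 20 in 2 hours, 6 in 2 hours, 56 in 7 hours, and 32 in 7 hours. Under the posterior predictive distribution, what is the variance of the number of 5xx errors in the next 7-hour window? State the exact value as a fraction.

Total count: 24 + 18 + 29 + 16 + 43 + 66 + 20 + 6 + 56 + 32 = 310.
Total exposure: 5 + 3 + 7 + 5 + 6 + 7 + 2 + 2 + 7 + 7 = 51 hours.
Gamma(α, β) with Poisson data over total exposure Σt gives posterior Gamma(α+Σx, β+Σt) = Gamma(345, 62).
The posterior predictive for a window of length T is Negative Binomial with variance T·α'·(β'+T)/β'² = 7·345·69/3844 = 166635/3844.

166635/3844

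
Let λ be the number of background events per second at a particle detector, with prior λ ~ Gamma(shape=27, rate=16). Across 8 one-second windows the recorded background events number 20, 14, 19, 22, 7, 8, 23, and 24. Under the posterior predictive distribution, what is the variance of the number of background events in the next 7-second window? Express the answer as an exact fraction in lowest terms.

Total count: 20 + 14 + 19 + 22 + 7 + 8 + 23 + 24 = 137.
Total exposure: 8 seconds.
The Gamma prior is conjugate for the Poisson rate, so λ | data ~ Gamma(27+137, 16+8) = Gamma(164, 24).
The posterior predictive for a window of length T is Negative Binomial with variance T·α'·(β'+T)/β'² = 7·164·31/576 = 8897/144.

8897/144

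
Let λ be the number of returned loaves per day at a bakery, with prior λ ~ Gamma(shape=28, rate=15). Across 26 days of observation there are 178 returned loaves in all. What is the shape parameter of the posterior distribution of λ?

206

Total count 178 over total exposure 26 days.
By Gamma–Poisson conjugacy, the posterior is Gamma(α + Σx, β + Σt) = Gamma(28 + 178, 15 + 26) = Gamma(206, 41).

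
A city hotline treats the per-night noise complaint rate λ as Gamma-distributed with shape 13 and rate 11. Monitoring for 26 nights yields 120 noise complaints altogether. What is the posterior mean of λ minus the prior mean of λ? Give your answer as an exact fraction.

982/407

Total count 120 over total exposure 26 nights.
Posterior: α' = 13 + 120 = 133, β' = 11 + 26 = 37.
Posterior mean = 133/37 = 133/37; prior mean = 13/11 = 13/11. Difference = 133/37 − 13/11 = 982/407.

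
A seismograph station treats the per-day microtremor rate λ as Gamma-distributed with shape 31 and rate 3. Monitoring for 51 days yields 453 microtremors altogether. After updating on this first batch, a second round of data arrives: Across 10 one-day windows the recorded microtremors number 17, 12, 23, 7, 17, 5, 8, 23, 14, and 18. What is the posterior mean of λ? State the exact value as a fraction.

Total count 453 over total exposure 51 days.
After the first batch: Gamma(31 + 453, 3 + 51) = Gamma(484, 54).
Total count: 17 + 12 + 23 + 7 + 17 + 5 + 8 + 23 + 14 + 18 = 144.
Total exposure: 10 days.
After the second batch: Gamma(484 + 144, 54 + 10) = Gamma(628, 64).
Posterior mean = α'/β' = 628/64 = 157/16.

157/16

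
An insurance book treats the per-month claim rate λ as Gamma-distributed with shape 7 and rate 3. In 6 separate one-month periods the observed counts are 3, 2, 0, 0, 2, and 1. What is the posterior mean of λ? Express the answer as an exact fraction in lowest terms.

Total count: 3 + 2 + 0 + 0 + 2 + 1 = 8.
Total exposure: 6 months.
Conjugate update: add total count to the shape and total exposure to the rate, giving Gamma(15, 9).
Posterior mean = α'/β' = 15/9 = 5/3.

5/3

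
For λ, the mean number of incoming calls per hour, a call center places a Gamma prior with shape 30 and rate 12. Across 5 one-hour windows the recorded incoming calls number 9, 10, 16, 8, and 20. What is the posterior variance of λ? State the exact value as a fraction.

93/289

Total count: 9 + 10 + 16 + 8 + 20 = 63.
Total exposure: 5 hours.
By Gamma–Poisson conjugacy, the posterior is Gamma(α + Σx, β + Σt) = Gamma(30 + 63, 12 + 5) = Gamma(93, 17).
Posterior variance = α'/β'² = 93/289.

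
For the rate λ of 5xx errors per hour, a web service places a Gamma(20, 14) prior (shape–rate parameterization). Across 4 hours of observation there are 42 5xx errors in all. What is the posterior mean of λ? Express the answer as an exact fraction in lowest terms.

31/9

Total count 42 over total exposure 4 hours.
Gamma(α, β) with Poisson data over total exposure Σt gives posterior Gamma(α+Σx, β+Σt) = Gamma(62, 18).
Posterior mean = α'/β' = 62/18 = 31/9.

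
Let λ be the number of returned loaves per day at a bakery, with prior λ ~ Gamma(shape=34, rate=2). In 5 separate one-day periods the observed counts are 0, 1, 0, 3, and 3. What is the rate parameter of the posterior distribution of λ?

7

Total count: 0 + 1 + 0 + 3 + 3 = 7.
Total exposure: 5 days.
Posterior: α' = 34 + 7 = 41, β' = 2 + 5 = 7.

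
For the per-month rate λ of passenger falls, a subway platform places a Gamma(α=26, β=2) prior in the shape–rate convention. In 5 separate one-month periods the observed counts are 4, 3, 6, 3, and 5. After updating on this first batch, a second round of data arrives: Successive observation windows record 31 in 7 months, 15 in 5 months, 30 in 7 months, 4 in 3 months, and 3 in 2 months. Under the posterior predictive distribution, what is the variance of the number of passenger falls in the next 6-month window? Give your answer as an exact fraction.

28860/961

Total count: 4 + 3 + 6 + 3 + 5 = 21.
Total exposure: 5 months.
After the first batch: Gamma(26 + 21, 2 + 5) = Gamma(47, 7).
Total count: 31 + 15 + 30 + 4 + 3 = 83.
Total exposure: 7 + 5 + 7 + 3 + 2 = 24 months.
After the second batch: Gamma(47 + 83, 7 + 24) = Gamma(130, 31).
The posterior predictive for a window of length T is Negative Binomial with variance T·α'·(β'+T)/β'² = 6·130·37/961 = 28860/961.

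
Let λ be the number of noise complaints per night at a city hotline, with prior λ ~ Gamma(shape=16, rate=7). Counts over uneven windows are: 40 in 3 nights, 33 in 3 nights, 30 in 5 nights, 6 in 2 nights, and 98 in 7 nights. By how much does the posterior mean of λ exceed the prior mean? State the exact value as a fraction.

Total count: 40 + 33 + 30 + 6 + 98 = 207.
Total exposure: 3 + 3 + 5 + 2 + 7 = 20 nights.
Gamma(α, β) with Poisson data over total exposure Σt gives posterior Gamma(α+Σx, β+Σt) = Gamma(223, 27).
Posterior mean = 223/27 = 223/27; prior mean = 16/7 = 16/7. Difference = 223/27 − 16/7 = 1129/189.

1129/189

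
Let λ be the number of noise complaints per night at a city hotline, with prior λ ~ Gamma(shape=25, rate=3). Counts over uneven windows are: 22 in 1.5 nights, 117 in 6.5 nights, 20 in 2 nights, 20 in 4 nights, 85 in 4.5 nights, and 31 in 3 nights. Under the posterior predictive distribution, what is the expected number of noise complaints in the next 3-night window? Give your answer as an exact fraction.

1920/49

Total count: 22 + 117 + 20 + 20 + 85 + 31 = 295.
Total exposure: 1.5 + 6.5 + 2 + 4 + 4.5 + 3 = 21.5 nights.
The Gamma prior is conjugate for the Poisson rate, so λ | data ~ Gamma(25+295, 3+21.5) = Gamma(320, 49/2).
Predictive mean over a 3-night window = T·E[λ|data] = 3·320/(49/2) = 1920/49.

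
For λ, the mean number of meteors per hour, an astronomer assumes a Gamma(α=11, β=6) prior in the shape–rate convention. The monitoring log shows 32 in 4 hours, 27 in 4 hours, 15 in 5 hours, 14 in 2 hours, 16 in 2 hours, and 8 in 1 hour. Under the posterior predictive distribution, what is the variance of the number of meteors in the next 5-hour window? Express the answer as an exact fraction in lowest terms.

Total count: 32 + 27 + 15 + 14 + 16 + 8 = 112.
Total exposure: 4 + 4 + 5 + 2 + 2 + 1 = 18 hours.
By Gamma–Poisson conjugacy, the posterior is Gamma(α + Σx, β + Σt) = Gamma(11 + 112, 6 + 18) = Gamma(123, 24).
The posterior predictive for a window of length T is Negative Binomial with variance T·α'·(β'+T)/β'² = 5·123·29/576 = 5945/192.

5945/192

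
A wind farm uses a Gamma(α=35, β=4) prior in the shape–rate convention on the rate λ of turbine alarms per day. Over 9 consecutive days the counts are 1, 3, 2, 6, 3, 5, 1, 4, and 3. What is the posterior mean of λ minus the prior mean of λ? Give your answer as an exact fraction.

-203/52

Total count: 1 + 3 + 2 + 6 + 3 + 5 + 1 + 4 + 3 = 28.
Total exposure: 9 days.
By Gamma–Poisson conjugacy, the posterior is Gamma(α + Σx, β + Σt) = Gamma(35 + 28, 4 + 9) = Gamma(63, 13).
Posterior mean = 63/13 = 63/13; prior mean = 35/4 = 35/4. Difference = 63/13 − 35/4 = -203/52.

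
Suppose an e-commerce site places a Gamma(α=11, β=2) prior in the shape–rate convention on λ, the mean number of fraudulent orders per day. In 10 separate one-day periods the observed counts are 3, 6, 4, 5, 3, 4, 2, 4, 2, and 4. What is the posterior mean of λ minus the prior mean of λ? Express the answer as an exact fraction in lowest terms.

-3/2

Total count: 3 + 6 + 4 + 5 + 3 + 4 + 2 + 4 + 2 + 4 = 37.
Total exposure: 10 days.
By Gamma–Poisson conjugacy, the posterior is Gamma(α + Σx, β + Σt) = Gamma(11 + 37, 2 + 10) = Gamma(48, 12).
Posterior mean = 48/12 = 4; prior mean = 11/2 = 11/2. Difference = 4 − 11/2 = -3/2.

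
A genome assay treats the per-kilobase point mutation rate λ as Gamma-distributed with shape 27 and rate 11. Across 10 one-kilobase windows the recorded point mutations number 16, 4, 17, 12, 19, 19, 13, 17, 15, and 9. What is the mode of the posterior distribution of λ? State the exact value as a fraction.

Total count: 16 + 4 + 17 + 12 + 19 + 19 + 13 + 17 + 15 + 9 = 141.
Total exposure: 10 kilobases.
By Gamma–Poisson conjugacy, the posterior is Gamma(α + Σx, β + Σt) = Gamma(27 + 141, 11 + 10) = Gamma(168, 21).
Posterior mode = (α'−1)/β' = 167/21.

167/21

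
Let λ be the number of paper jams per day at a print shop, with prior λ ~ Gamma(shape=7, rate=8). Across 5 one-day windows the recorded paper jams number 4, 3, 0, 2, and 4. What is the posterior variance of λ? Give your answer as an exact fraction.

20/169

Total count: 4 + 3 + 0 + 2 + 4 = 13.
Total exposure: 5 days.
The Gamma prior is conjugate for the Poisson rate, so λ | data ~ Gamma(7+13, 8+5) = Gamma(20, 13).
Posterior variance = α'/β'² = 20/169.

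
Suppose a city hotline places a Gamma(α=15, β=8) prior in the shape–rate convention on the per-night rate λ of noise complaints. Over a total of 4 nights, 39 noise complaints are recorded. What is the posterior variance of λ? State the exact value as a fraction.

3/8

Total count 39 over total exposure 4 nights.
Posterior: α' = 15 + 39 = 54, β' = 8 + 4 = 12.
Posterior variance = α'/β'² = 54/144 = 3/8.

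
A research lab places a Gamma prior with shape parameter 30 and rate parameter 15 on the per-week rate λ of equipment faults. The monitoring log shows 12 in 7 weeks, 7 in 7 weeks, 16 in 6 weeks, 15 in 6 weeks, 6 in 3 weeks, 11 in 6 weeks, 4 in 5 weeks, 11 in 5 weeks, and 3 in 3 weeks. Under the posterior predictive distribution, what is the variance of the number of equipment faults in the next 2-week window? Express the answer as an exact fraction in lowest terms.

14950/3969

Total count: 12 + 7 + 16 + 15 + 6 + 11 + 4 + 11 + 3 = 85.
Total exposure: 7 + 7 + 6 + 6 + 3 + 6 + 5 + 5 + 3 = 48 weeks.
Conjugate update: add total count to the shape and total exposure to the rate, giving Gamma(115, 63).
The posterior predictive for a window of length T is Negative Binomial with variance T·α'·(β'+T)/β'² = 2·115·65/3969 = 14950/3969.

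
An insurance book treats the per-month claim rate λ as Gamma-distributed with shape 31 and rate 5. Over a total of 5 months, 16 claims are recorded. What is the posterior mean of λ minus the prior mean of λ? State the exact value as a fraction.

Total count 16 over total exposure 5 months.
The Gamma prior is conjugate for the Poisson rate, so λ | data ~ Gamma(31+16, 5+5) = Gamma(47, 10).
Posterior mean = 47/10 = 47/10; prior mean = 31/5 = 31/5. Difference = 47/10 − 31/5 = -3/2.

-3/2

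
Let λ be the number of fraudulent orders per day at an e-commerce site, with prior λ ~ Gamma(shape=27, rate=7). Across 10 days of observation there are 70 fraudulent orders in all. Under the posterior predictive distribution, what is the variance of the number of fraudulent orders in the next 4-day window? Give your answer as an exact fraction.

Total count 70 over total exposure 10 days.
Gamma(α, β) with Poisson data over total exposure Σt gives posterior Gamma(α+Σx, β+Σt) = Gamma(97, 17).
The posterior predictive for a window of length T is Negative Binomial with variance T·α'·(β'+T)/β'² = 4·97·21/289 = 8148/289.

8148/289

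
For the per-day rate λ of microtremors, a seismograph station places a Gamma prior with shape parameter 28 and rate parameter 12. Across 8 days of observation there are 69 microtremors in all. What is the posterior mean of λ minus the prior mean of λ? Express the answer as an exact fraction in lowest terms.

Total count 69 over total exposure 8 days.
Posterior: α' = 28 + 69 = 97, β' = 12 + 8 = 20.
Posterior mean = 97/20 = 97/20; prior mean = 28/12 = 7/3. Difference = 97/20 − 7/3 = 151/60.

151/60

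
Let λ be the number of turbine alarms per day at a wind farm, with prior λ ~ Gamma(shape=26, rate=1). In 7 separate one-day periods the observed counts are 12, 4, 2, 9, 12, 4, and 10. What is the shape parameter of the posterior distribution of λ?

Total count: 12 + 4 + 2 + 9 + 12 + 4 + 10 = 53.
Total exposure: 7 days.
Conjugate update: add total count to the shape and total exposure to the rate, giving Gamma(79, 8).

79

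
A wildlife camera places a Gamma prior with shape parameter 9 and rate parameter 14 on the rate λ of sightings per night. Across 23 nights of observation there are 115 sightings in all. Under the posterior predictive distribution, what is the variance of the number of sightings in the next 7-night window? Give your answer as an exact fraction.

38192/1369

Total count 115 over total exposure 23 nights.
Posterior: α' = 9 + 115 = 124, β' = 14 + 23 = 37.
The posterior predictive for a window of length T is Negative Binomial with variance T·α'·(β'+T)/β'² = 7·124·44/1369 = 38192/1369.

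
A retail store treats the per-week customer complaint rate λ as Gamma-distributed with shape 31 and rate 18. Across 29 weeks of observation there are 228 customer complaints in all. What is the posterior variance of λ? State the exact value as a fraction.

Total count 228 over total exposure 29 weeks.
By Gamma–Poisson conjugacy, the posterior is Gamma(α + Σx, β + Σt) = Gamma(31 + 228, 18 + 29) = Gamma(259, 47).
Posterior variance = α'/β'² = 259/2209.

259/2209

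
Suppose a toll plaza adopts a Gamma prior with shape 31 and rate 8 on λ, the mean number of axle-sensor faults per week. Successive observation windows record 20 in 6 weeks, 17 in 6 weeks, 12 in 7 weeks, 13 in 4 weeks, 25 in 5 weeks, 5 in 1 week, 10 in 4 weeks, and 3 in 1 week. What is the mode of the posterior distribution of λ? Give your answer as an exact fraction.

Total count: 20 + 17 + 12 + 13 + 25 + 5 + 10 + 3 = 105.
Total exposure: 6 + 6 + 7 + 4 + 5 + 1 + 4 + 1 = 34 weeks.
The Gamma prior is conjugate for the Poisson rate, so λ | data ~ Gamma(31+105, 8+34) = Gamma(136, 42).
Posterior mode = (α'−1)/β' = 135/42 = 45/14.

45/14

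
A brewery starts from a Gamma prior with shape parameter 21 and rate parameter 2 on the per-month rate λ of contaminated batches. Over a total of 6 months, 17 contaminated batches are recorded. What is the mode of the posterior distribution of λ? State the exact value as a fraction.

37/8

Total count 17 over total exposure 6 months.
Posterior: α' = 21 + 17 = 38, β' = 2 + 6 = 8.
Posterior mode = (α'−1)/β' = 37/8.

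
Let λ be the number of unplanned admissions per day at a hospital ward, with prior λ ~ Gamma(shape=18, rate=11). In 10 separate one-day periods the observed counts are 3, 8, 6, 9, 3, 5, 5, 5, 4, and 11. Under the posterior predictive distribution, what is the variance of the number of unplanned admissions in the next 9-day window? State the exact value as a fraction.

330/7

Total count: 3 + 8 + 6 + 9 + 3 + 5 + 5 + 5 + 4 + 11 = 59.
Total exposure: 10 days.
Posterior: α' = 18 + 59 = 77, β' = 11 + 10 = 21.
The posterior predictive for a window of length T is Negative Binomial with variance T·α'·(β'+T)/β'² = 9·77·30/441 = 330/7.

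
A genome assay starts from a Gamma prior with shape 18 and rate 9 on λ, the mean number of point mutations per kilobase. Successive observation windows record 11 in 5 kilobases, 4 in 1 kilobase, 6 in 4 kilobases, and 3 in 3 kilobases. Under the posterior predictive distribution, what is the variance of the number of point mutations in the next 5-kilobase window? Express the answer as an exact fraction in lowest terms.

Total count: 11 + 4 + 6 + 3 = 24.
Total exposure: 5 + 1 + 4 + 3 = 13 kilobases.
Conjugate update: add total count to the shape and total exposure to the rate, giving Gamma(42, 22).
The posterior predictive for a window of length T is Negative Binomial with variance T·α'·(β'+T)/β'² = 5·42·27/484 = 2835/242.

2835/242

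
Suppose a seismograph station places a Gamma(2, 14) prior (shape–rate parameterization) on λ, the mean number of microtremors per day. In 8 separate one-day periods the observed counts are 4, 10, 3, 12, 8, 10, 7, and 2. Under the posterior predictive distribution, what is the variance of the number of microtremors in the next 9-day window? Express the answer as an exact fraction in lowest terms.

8091/242

Total count: 4 + 10 + 3 + 12 + 8 + 10 + 7 + 2 = 56.
Total exposure: 8 days.
By Gamma–Poisson conjugacy, the posterior is Gamma(α + Σx, β + Σt) = Gamma(2 + 56, 14 + 8) = Gamma(58, 22).
The posterior predictive for a window of length T is Negative Binomial with variance T·α'·(β'+T)/β'² = 9·58·31/484 = 8091/242.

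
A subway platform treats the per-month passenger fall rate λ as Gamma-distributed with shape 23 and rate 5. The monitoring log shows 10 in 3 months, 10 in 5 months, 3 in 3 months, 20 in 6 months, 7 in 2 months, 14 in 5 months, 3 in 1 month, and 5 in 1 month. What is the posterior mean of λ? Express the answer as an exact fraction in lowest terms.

Total count: 10 + 10 + 3 + 20 + 7 + 14 + 3 + 5 = 72.
Total exposure: 3 + 5 + 3 + 6 + 2 + 5 + 1 + 1 = 26 months.
The Gamma prior is conjugate for the Poisson rate, so λ | data ~ Gamma(23+72, 5+26) = Gamma(95, 31).
Posterior mean = α'/β' = 95/31.

95/31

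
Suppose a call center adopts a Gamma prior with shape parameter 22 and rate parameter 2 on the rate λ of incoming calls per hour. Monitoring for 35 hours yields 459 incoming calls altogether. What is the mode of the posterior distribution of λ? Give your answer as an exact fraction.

480/37

Total count 459 over total exposure 35 hours.
Gamma(α, β) with Poisson data over total exposure Σt gives posterior Gamma(α+Σx, β+Σt) = Gamma(481, 37).
Posterior mode = (α'−1)/β' = 480/37.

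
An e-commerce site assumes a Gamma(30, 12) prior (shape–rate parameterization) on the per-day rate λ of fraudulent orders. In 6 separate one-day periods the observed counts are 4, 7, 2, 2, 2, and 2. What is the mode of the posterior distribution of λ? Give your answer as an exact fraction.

Total count: 4 + 7 + 2 + 2 + 2 + 2 = 19.
Total exposure: 6 days.
Conjugate update: add total count to the shape and total exposure to the rate, giving Gamma(49, 18).
Posterior mode = (α'−1)/β' = 48/18 = 8/3.

8/3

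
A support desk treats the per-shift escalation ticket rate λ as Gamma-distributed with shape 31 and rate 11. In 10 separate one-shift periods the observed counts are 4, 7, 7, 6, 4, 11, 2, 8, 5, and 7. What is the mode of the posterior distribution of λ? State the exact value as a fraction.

13/3

Total count: 4 + 7 + 7 + 6 + 4 + 11 + 2 + 8 + 5 + 7 = 61.
Total exposure: 10 shifts.
The Gamma prior is conjugate for the Poisson rate, so λ | data ~ Gamma(31+61, 11+10) = Gamma(92, 21).
Posterior mode = (α'−1)/β' = 91/21 = 13/3.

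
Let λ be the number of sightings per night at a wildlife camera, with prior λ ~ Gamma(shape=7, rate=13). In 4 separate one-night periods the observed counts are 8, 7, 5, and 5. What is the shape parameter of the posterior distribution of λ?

32

Total count: 8 + 7 + 5 + 5 = 25.
Total exposure: 4 nights.
Posterior: α' = 7 + 25 = 32, β' = 13 + 4 = 17.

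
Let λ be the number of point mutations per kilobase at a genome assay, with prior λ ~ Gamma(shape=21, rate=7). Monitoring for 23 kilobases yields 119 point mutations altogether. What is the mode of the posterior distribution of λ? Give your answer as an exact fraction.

Total count 119 over total exposure 23 kilobases.
Gamma(α, β) with Poisson data over total exposure Σt gives posterior Gamma(α+Σx, β+Σt) = Gamma(140, 30).
Posterior mode = (α'−1)/β' = 139/30.

139/30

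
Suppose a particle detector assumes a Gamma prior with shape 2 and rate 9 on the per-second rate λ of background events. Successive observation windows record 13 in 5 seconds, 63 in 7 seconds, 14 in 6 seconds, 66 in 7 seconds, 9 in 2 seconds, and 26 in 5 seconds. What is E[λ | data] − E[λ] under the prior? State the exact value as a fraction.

Total count: 13 + 63 + 14 + 66 + 9 + 26 = 191.
Total exposure: 5 + 7 + 6 + 7 + 2 + 5 = 32 seconds.
The Gamma prior is conjugate for the Poisson rate, so λ | data ~ Gamma(2+191, 9+32) = Gamma(193, 41).
Posterior mean = 193/41 = 193/41; prior mean = 2/9 = 2/9. Difference = 193/41 − 2/9 = 1655/369.

1655/369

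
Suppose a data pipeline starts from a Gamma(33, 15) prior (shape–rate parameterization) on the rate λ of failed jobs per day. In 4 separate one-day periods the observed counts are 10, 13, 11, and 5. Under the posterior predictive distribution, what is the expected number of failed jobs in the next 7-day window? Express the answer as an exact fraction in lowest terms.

504/19

Total count: 10 + 13 + 11 + 5 = 39.
Total exposure: 4 days.
Posterior: α' = 33 + 39 = 72, β' = 15 + 4 = 19.
Predictive mean over a 7-day window = T·E[λ|data] = 7·72/19 = 504/19.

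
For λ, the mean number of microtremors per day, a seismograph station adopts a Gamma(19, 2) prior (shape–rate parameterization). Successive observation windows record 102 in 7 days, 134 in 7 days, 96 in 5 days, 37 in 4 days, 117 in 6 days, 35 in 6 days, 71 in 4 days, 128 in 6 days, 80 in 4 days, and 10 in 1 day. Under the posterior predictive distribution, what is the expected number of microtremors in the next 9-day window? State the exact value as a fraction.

Total count: 102 + 134 + 96 + 37 + 117 + 35 + 71 + 128 + 80 + 10 = 810.
Total exposure: 7 + 7 + 5 + 4 + 6 + 6 + 4 + 6 + 4 + 1 = 50 days.
The Gamma prior is conjugate for the Poisson rate, so λ | data ~ Gamma(19+810, 2+50) = Gamma(829, 52).
Predictive mean over a 9-day window = T·E[λ|data] = 9·829/52 = 7461/52.

7461/52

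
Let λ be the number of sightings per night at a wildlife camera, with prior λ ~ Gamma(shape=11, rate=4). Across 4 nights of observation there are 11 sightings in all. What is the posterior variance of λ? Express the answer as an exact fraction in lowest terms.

Total count 11 over total exposure 4 nights.
Posterior: α' = 11 + 11 = 22, β' = 4 + 4 = 8.
Posterior variance = α'/β'² = 22/64 = 11/32.

11/32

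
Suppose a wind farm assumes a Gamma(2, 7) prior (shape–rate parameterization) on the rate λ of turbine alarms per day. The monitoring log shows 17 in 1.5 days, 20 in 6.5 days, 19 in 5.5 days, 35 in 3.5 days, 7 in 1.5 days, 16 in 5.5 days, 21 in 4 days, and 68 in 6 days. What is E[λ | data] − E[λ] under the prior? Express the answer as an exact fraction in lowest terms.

33/7

Total count: 17 + 20 + 19 + 35 + 7 + 16 + 21 + 68 = 203.
Total exposure: 1.5 + 6.5 + 5.5 + 3.5 + 1.5 + 5.5 + 4 + 6 = 34 days.
Conjugate update: add total count to the shape and total exposure to the rate, giving Gamma(205, 41).
Posterior mean = 205/41 = 5; prior mean = 2/7 = 2/7. Difference = 5 − 2/7 = 33/7.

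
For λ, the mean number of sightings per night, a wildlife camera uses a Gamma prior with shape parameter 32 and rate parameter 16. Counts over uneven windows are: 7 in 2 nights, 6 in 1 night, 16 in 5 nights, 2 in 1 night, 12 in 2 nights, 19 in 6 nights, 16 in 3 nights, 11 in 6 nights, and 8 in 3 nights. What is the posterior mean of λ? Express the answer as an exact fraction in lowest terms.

Total count: 7 + 6 + 16 + 2 + 12 + 19 + 16 + 11 + 8 = 97.
Total exposure: 2 + 1 + 5 + 1 + 2 + 6 + 3 + 6 + 3 = 29 nights.
The Gamma prior is conjugate for the Poisson rate, so λ | data ~ Gamma(32+97, 16+29) = Gamma(129, 45).
Posterior mean = α'/β' = 129/45 = 43/15.

43/15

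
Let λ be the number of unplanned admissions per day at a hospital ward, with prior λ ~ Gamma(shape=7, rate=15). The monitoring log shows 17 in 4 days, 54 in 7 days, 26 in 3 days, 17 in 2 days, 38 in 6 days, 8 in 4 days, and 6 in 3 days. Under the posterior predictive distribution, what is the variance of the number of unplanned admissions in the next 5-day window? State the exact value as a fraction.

42385/1936

Total count: 17 + 54 + 26 + 17 + 38 + 8 + 6 = 166.
Total exposure: 4 + 7 + 3 + 2 + 6 + 4 + 3 = 29 days.
Conjugate update: add total count to the shape and total exposure to the rate, giving Gamma(173, 44).
The posterior predictive for a window of length T is Negative Binomial with variance T·α'·(β'+T)/β'² = 5·173·49/1936 = 42385/1936.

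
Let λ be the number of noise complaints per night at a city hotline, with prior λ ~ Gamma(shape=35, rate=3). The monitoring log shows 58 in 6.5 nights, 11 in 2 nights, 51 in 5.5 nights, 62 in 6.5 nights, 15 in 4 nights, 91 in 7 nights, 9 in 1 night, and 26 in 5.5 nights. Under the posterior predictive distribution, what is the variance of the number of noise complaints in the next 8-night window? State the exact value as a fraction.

Total count: 58 + 11 + 51 + 62 + 15 + 91 + 9 + 26 = 323.
Total exposure: 6.5 + 2 + 5.5 + 6.5 + 4 + 7 + 1 + 5.5 = 38 nights.
Posterior: α' = 35 + 323 = 358, β' = 3 + 38 = 41.
The posterior predictive for a window of length T is Negative Binomial with variance T·α'·(β'+T)/β'² = 8·358·49/1681 = 140336/1681.

140336/1681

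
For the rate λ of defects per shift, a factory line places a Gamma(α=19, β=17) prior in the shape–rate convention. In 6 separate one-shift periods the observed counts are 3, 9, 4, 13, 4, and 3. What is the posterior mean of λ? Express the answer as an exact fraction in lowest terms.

Total count: 3 + 9 + 4 + 13 + 4 + 3 = 36.
Total exposure: 6 shifts.
The Gamma prior is conjugate for the Poisson rate, so λ | data ~ Gamma(19+36, 17+6) = Gamma(55, 23).
Posterior mean = α'/β' = 55/23.

55/23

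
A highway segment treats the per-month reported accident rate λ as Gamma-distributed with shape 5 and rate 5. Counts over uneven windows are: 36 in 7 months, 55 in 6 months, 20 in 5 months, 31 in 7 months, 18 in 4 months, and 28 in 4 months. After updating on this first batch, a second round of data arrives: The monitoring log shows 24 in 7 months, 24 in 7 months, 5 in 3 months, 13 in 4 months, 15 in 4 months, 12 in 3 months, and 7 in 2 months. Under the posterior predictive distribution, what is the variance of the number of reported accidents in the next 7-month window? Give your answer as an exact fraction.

153825/4624

Total count: 36 + 55 + 20 + 31 + 18 + 28 = 188.
Total exposure: 7 + 6 + 5 + 7 + 4 + 4 = 33 months.
After the first batch: Gamma(5 + 188, 5 + 33) = Gamma(193, 38).
Total count: 24 + 24 + 5 + 13 + 15 + 12 + 7 = 100.
Total exposure: 7 + 7 + 3 + 4 + 4 + 3 + 2 = 30 months.
After the second batch: Gamma(193 + 100, 38 + 30) = Gamma(293, 68).
The posterior predictive for a window of length T is Negative Binomial with variance T·α'·(β'+T)/β'² = 7·293·75/4624 = 153825/4624.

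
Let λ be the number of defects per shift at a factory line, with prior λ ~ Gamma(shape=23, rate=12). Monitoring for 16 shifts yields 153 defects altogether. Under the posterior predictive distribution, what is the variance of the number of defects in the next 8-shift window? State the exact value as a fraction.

3168/49

Total count 153 over total exposure 16 shifts.
By Gamma–Poisson conjugacy, the posterior is Gamma(α + Σx, β + Σt) = Gamma(23 + 153, 12 + 16) = Gamma(176, 28).
The posterior predictive for a window of length T is Negative Binomial with variance T·α'·(β'+T)/β'² = 8·176·36/784 = 3168/49.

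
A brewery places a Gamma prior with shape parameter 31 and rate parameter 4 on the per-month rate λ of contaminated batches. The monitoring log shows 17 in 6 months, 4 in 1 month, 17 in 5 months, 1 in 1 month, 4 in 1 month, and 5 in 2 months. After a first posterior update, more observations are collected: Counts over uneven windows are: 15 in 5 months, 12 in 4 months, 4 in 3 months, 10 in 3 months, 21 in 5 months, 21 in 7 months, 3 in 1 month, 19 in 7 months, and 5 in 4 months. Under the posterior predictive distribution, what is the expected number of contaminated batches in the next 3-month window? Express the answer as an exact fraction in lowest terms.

Total count: 17 + 4 + 17 + 1 + 4 + 5 = 48.
Total exposure: 6 + 1 + 5 + 1 + 1 + 2 = 16 months.
After the first batch: Gamma(31 + 48, 4 + 16) = Gamma(79, 20).
Total count: 15 + 12 + 4 + 10 + 21 + 21 + 3 + 19 + 5 = 110.
Total exposure: 5 + 4 + 3 + 3 + 5 + 7 + 1 + 7 + 4 = 39 months.
After the second batch: Gamma(79 + 110, 20 + 39) = Gamma(189, 59).
Predictive mean over a 3-month window = T·E[λ|data] = 3·189/59 = 567/59.

567/59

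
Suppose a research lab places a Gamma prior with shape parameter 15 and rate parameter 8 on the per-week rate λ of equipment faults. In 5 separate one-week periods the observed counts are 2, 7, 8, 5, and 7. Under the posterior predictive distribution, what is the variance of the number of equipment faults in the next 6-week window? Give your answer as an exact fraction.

5016/169

Total count: 2 + 7 + 8 + 5 + 7 = 29.
Total exposure: 5 weeks.
Gamma(α, β) with Poisson data over total exposure Σt gives posterior Gamma(α+Σx, β+Σt) = Gamma(44, 13).
The posterior predictive for a window of length T is Negative Binomial with variance T·α'·(β'+T)/β'² = 6·44·19/169 = 5016/169.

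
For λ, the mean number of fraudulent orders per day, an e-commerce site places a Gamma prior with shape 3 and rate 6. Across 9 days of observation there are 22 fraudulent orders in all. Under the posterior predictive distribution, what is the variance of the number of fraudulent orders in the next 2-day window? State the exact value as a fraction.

34/9

Total count 22 over total exposure 9 days.
By Gamma–Poisson conjugacy, the posterior is Gamma(α + Σx, β + Σt) = Gamma(3 + 22, 6 + 9) = Gamma(25, 15).
The posterior predictive for a window of length T is Negative Binomial with variance T·α'·(β'+T)/β'² = 2·25·17/225 = 34/9.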